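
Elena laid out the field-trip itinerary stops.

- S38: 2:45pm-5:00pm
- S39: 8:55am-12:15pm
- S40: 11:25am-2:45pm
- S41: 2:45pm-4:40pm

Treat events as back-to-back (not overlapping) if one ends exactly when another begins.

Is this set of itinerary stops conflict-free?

No

Sorted by start: S39, S40, S38, S41.
S40 starts before S39 ends → S39 and S40 overlap.
That's a conflict, so the schedule is not conflict-free.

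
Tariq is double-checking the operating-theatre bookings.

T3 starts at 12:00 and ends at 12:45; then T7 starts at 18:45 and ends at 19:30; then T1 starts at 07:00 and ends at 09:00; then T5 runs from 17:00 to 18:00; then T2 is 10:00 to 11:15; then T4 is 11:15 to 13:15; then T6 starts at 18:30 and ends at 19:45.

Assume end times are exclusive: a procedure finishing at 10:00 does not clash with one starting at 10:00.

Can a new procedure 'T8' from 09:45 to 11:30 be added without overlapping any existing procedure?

T1: ends 09:00 at or before T8 starts 09:45 → clear.
T2: starts 10:00 before T8 ends 11:30, and ends 11:15 after T8 starts 09:45 → overlap.
T4: starts 11:15 before T8 ends 11:30, and ends 13:15 after T8 starts 09:45 → overlap.
T3: starts 12:00 at or after T8 ends 11:30 → clear.
T5: starts 17:00 at or after T8 ends 11:30 → clear.
T6: starts 18:30 at or after T8 ends 11:30 → clear.
T7: starts 18:45 at or after T8 ends 11:30 → clear.
T8 overlaps T2, T4.

No — it overlaps T2, T4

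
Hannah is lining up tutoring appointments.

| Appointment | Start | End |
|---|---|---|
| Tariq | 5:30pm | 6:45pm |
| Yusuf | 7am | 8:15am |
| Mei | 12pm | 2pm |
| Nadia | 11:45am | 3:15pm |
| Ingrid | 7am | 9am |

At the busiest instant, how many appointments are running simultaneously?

2

Sort all start/end points and keep a running count:
7am start Ingrid → 1
7am start Yusuf → 2
8:15am end Yusuf → 1
9am end Ingrid → 0
11:45am start Nadia → 1
12pm start Mei → 2
2pm end Mei → 1
3:15pm end Nadia → 0
5:30pm start Tariq → 1
6:45pm end Tariq → 0
Peak is 2, at 7am (Ingrid, Yusuf).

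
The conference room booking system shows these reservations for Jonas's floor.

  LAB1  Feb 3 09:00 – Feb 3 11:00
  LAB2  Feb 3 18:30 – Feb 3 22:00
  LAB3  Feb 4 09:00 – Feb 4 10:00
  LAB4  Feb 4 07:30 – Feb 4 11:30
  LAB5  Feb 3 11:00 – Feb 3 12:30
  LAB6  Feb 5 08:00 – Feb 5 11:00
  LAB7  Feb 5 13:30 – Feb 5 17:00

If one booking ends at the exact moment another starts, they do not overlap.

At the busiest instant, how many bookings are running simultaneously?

2

Walk through starts and ends in time order (an end at T is processed before a start at T):
Feb 3 09:00 start LAB1 → 1
Feb 3 11:00 end LAB1 → 0
Feb 3 11:00 start LAB5 → 1
Feb 3 12:30 end LAB5 → 0
Feb 3 18:30 start LAB2 → 1
Feb 3 22:00 end LAB2 → 0
Feb 4 07:30 start LAB4 → 1
Feb 4 09:00 start LAB3 → 2
Feb 4 10:00 end LAB3 → 1
Feb 4 11:30 end LAB4 → 0
Feb 5 08:00 start LAB6 → 1
Feb 5 11:00 end LAB6 → 0
Feb 5 13:30 start LAB7 → 1
Feb 5 17:00 end LAB7 → 0
Peak is 2, at Feb 4 09:00 (LAB3, LAB4).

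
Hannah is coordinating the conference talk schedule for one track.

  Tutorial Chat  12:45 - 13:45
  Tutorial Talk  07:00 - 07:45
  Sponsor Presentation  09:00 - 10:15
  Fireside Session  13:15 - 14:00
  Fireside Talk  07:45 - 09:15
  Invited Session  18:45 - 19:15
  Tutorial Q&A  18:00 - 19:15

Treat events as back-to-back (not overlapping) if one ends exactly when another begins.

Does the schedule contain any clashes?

Sorted by start: Tutorial Talk, Fireside Talk, Sponsor Presentation, Tutorial Chat, Fireside Session, Tutorial Q&A, Invited Session.
Fireside Talk starts exactly when Tutorial Talk ends (back-to-back, no overlap), so nothing later overlaps Tutorial Talk either.
Sponsor Presentation starts before Fireside Talk ends → Fireside Talk and Sponsor Presentation overlap.
That's a conflict, so the schedule is not conflict-free.

Yes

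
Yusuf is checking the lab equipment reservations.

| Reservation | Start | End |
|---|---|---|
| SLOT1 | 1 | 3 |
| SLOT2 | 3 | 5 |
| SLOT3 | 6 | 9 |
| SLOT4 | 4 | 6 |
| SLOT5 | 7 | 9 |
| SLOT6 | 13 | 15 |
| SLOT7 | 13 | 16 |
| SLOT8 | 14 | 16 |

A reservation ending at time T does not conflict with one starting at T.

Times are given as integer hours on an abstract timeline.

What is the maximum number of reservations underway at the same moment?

Walk through starts and ends in time order (an end at T is processed before a start at T):
1 start SLOT1 → 1
3 end SLOT1 → 0
3 start SLOT2 → 1
4 start SLOT4 → 2
5 end SLOT2 → 1
6 end SLOT4 → 0
6 start SLOT3 → 1
7 start SLOT5 → 2
9 end SLOT3 → 1
9 end SLOT5 → 0
13 start SLOT6 → 1
13 start SLOT7 → 2
14 start SLOT8 → 3
15 end SLOT6 → 2
16 end SLOT7 → 1
16 end SLOT8 → 0
Peak is 3, at 14 (SLOT6, SLOT7, SLOT8).

3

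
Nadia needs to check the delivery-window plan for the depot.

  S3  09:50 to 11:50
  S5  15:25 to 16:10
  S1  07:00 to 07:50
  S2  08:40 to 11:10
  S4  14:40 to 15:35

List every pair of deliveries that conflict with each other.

Two intervals overlap when each starts before the other ends.
Sorted by start: S1, S2, S3, S4, S5.
S2 starts after S1 ends, so nothing later overlaps S1 either.
S3 starts before S2 ends → S2 and S3 overlap.
S4 starts after S2 ends, so nothing later overlaps S2 either.
S4 starts after S3 ends, so nothing later overlaps S3 either.
S5 starts before S4 ends → S4 and S5 overlap.

S2 & S3, S4 & S5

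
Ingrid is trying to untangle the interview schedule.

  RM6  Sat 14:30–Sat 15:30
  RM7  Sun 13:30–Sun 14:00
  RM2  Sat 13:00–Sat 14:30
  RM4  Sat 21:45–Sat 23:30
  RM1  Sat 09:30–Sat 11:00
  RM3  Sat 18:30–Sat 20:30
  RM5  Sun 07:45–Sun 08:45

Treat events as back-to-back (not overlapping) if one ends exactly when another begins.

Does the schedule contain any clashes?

No

Check each pair: they overlap iff neither finishes before the other starts.
Sorted by start: RM1, RM2, RM6, RM3, RM4, RM5, RM7.
RM2 starts after RM1 ends — done with RM1.
RM6 starts exactly when RM2 ends (back-to-back, no overlap) — done with RM2.
RM3 starts after RM6 ends — done with RM6.
RM4 starts after RM3 ends — done with RM3.
RM5 starts after RM4 ends — done with RM4.
RM7 starts after RM5 ends.
Every pair is clear; the schedule has no overlaps.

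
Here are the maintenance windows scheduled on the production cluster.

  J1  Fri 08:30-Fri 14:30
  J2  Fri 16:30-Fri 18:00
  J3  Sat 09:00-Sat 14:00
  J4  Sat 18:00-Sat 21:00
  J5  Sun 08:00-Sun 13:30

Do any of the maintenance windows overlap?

Sorted by start: J1, J2, J3, J4, J5.
J2 starts after J1 ends, so nothing later overlaps J1 either.
J3 starts after J2 ends, so nothing later overlaps J2 either.
J4 starts after J3 ends, so nothing later overlaps J3 either.
J5 starts after J4 ends.
Every pair is clear; the schedule has no overlaps.

No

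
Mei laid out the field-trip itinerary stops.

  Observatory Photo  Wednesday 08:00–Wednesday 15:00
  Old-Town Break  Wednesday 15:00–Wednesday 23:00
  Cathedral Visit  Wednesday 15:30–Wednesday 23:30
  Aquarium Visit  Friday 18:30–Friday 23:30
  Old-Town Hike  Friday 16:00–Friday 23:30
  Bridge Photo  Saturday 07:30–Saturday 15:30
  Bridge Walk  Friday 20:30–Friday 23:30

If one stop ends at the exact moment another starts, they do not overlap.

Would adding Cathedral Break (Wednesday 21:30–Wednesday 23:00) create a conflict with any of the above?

Observatory Photo: ends Wednesday 15:00 at or before Cathedral Break starts Wednesday 21:30 → clear.
Old-Town Break: starts Wednesday 15:00 before Cathedral Break ends Wednesday 23:00, and ends Wednesday 23:00 after Cathedral Break starts Wednesday 21:30 → overlap.
Cathedral Visit: starts Wednesday 15:30 before Cathedral Break ends Wednesday 23:00, and ends Wednesday 23:30 after Cathedral Break starts Wednesday 21:30 → overlap.
Old-Town Hike: starts Friday 16:00 at or after Cathedral Break ends Wednesday 23:00 → clear.
Aquarium Visit: starts Friday 18:30 at or after Cathedral Break ends Wednesday 23:00 → clear.
Bridge Walk: starts Friday 20:30 at or after Cathedral Break ends Wednesday 23:00 → clear.
Bridge Photo: starts Saturday 07:30 at or after Cathedral Break ends Wednesday 23:00 → clear.
Cathedral Break overlaps Old-Town Break, Cathedral Visit.

Yes — it overlaps Cathedral Visit, Old-Town Break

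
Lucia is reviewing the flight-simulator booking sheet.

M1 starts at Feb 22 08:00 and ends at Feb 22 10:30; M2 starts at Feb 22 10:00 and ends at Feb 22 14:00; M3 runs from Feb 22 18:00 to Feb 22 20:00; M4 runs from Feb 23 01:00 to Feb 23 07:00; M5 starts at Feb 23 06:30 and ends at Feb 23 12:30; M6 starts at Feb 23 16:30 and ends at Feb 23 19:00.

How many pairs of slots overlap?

2

Check each pair: they overlap iff neither finishes before the other starts.
Sorted by start: M1, M2, M3, M4, M5, M6.
M2 starts before M1 ends → M1 and M2 overlap.
M3 starts after M1 ends — done with M1.
M3 starts after M2 ends — done with M2.
M4 starts after M3 ends — done with M3.
M5 starts before M4 ends → M4 and M5 overlap.
M6 starts after M4 ends.
M6 starts after M5 ends.
Overlapping pairs: M1 & M2, M4 & M5 — 2 in total.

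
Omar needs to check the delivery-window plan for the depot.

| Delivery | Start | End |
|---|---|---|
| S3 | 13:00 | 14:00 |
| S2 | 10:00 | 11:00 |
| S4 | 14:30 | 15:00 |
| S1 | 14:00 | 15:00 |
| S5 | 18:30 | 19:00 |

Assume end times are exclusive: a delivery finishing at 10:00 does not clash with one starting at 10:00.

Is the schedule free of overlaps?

No

Sorted by start: S2, S3, S1, S4, S5.
S3 starts after S2 ends; S2 is clear from here.
S1 starts exactly when S3 ends (back-to-back, no overlap); S3 is clear from here.
S4 starts before S1 ends → S1 and S4 overlap.
That's a conflict, so the schedule is not conflict-free.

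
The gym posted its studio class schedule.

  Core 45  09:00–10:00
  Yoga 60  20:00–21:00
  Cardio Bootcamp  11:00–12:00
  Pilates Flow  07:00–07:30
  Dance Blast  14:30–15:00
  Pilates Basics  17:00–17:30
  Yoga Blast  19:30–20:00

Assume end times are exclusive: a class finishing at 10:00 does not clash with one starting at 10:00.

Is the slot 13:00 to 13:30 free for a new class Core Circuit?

Yes — the slot is free

Pilates Flow: ends 07:30 at or before Core Circuit starts 13:00 → clear.
Core 45: ends 10:00 at or before Core Circuit starts 13:00 → clear.
Cardio Bootcamp: ends 12:00 at or before Core Circuit starts 13:00 → clear.
Dance Blast: starts 14:30 at or after Core Circuit ends 13:30 → clear.
Pilates Basics: starts 17:00 at or after Core Circuit ends 13:30 → clear.
Yoga Blast: starts 19:30 at or after Core Circuit ends 13:30 → clear.
Yoga 60: starts 20:00 at or after Core Circuit ends 13:30 → clear.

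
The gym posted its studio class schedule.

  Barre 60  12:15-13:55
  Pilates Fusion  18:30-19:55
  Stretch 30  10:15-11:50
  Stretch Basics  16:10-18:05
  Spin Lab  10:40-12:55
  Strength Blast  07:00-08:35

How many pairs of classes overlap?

Sorted by start: Strength Blast, Stretch 30, Spin Lab, Barre 60, Stretch Basics, Pilates Fusion.
Stretch 30 starts after Strength Blast ends, so nothing later overlaps Strength Blast either.
Spin Lab starts before Stretch 30 ends → Stretch 30 and Spin Lab overlap.
Barre 60 starts after Stretch 30 ends, so nothing later overlaps Stretch 30 either.
Barre 60 starts before Spin Lab ends → Spin Lab and Barre 60 overlap.
Stretch Basics starts after Spin Lab ends, so nothing later overlaps Spin Lab either.
Stretch Basics starts after Barre 60 ends, so nothing later overlaps Barre 60 either.
Pilates Fusion starts after Stretch Basics ends.
Overlapping pairs: Barre 60 & Spin Lab, Spin Lab & Stretch 30 — 2 in total.

2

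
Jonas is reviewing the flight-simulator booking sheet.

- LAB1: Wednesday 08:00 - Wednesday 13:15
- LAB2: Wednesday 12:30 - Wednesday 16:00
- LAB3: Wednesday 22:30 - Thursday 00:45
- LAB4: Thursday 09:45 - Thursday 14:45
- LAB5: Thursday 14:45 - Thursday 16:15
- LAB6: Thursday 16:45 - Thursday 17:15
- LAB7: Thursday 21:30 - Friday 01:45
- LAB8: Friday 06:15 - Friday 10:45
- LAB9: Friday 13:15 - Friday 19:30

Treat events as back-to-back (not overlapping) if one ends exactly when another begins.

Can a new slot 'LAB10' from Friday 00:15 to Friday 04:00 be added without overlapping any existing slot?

No — it overlaps LAB7

LAB1: ends Wednesday 13:15 at or before LAB10 starts Friday 00:15 → clear.
LAB2: ends Wednesday 16:00 at or before LAB10 starts Friday 00:15 → clear.
LAB3: ends Thursday 00:45 at or before LAB10 starts Friday 00:15 → clear.
LAB4: ends Thursday 14:45 at or before LAB10 starts Friday 00:15 → clear.
LAB5: ends Thursday 16:15 at or before LAB10 starts Friday 00:15 → clear.
LAB6: ends Thursday 17:15 at or before LAB10 starts Friday 00:15 → clear.
LAB7: starts Thursday 21:30 before LAB10 ends Friday 04:00, and ends Friday 01:45 after LAB10 starts Friday 00:15 → overlap.
LAB8: starts Friday 06:15 at or after LAB10 ends Friday 04:00 → clear.
LAB9: starts Friday 13:15 at or after LAB10 ends Friday 04:00 → clear.
LAB10 overlaps LAB7.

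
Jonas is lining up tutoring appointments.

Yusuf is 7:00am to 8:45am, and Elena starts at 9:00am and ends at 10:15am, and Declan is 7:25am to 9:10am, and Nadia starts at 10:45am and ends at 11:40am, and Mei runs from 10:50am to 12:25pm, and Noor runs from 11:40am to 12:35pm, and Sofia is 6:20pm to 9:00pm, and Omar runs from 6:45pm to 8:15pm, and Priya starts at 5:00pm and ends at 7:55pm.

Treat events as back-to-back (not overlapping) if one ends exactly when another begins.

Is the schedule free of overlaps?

No

Sorted by start: Yusuf, Declan, Elena, Nadia, Mei, Noor, Priya, Sofia, Omar.
Declan starts before Yusuf ends → Yusuf and Declan overlap.
That's a conflict, so the schedule is not conflict-free.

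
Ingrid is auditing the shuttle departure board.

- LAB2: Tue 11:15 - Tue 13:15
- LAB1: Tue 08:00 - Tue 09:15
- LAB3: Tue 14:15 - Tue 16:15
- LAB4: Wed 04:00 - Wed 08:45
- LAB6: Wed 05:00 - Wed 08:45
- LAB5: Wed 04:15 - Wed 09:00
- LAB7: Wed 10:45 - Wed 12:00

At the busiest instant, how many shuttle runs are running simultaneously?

Sort all start/end points and keep a running count:
Tue 08:00 start LAB1 → 1
Tue 09:15 end LAB1 → 0
Tue 11:15 start LAB2 → 1
Tue 13:15 end LAB2 → 0
Tue 14:15 start LAB3 → 1
Tue 16:15 end LAB3 → 0
Wed 04:00 start LAB4 → 1
Wed 04:15 start LAB5 → 2
Wed 05:00 start LAB6 → 3
Wed 08:45 end LAB4 → 2
Wed 08:45 end LAB6 → 1
Wed 09:00 end LAB5 → 0
Wed 10:45 start LAB7 → 1
Wed 12:00 end LAB7 → 0
Peak is 3, at Wed 05:00 (LAB4, LAB5, LAB6).

3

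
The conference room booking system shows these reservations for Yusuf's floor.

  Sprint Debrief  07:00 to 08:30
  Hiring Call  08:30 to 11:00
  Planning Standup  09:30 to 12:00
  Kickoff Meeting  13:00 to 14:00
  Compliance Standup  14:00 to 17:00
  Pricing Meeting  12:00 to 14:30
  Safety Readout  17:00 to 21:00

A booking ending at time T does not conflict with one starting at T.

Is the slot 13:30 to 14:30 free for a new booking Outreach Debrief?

No — it overlaps Compliance Standup, Kickoff Meeting, Pricing Meeting

Sprint Debrief: ends 08:30 at or before Outreach Debrief starts 13:30 → clear.
Hiring Call: ends 11:00 at or before Outreach Debrief starts 13:30 → clear.
Planning Standup: ends 12:00 at or before Outreach Debrief starts 13:30 → clear.
Pricing Meeting: starts 12:00 before Outreach Debrief ends 14:30, and ends 14:30 after Outreach Debrief starts 13:30 → overlap.
Kickoff Meeting: starts 13:00 before Outreach Debrief ends 14:30, and ends 14:00 after Outreach Debrief starts 13:30 → overlap.
Compliance Standup: starts 14:00 before Outreach Debrief ends 14:30, and ends 17:00 after Outreach Debrief starts 13:30 → overlap.
Safety Readout: starts 17:00 at or after Outreach Debrief ends 14:30 → clear.
Outreach Debrief overlaps Kickoff Meeting, Compliance Standup, Pricing Meeting.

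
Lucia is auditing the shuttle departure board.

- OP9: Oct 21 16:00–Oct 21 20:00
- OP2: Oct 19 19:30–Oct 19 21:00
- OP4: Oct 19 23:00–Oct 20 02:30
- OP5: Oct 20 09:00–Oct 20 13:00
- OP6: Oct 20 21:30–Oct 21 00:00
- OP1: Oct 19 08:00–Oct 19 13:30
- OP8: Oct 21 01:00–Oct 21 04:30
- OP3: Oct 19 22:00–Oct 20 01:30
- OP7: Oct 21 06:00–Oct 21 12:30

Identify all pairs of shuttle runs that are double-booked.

OP3 & OP4

Sorted by start: OP1, OP2, OP3, OP4, OP5, OP6, OP8, OP7, OP9.
OP2 starts after OP1 ends, so nothing later overlaps OP1 either.
OP3 starts after OP2 ends, so nothing later overlaps OP2 either.
OP4 starts before OP3 ends → OP3 and OP4 overlap.
OP5 starts after OP3 ends, so nothing later overlaps OP3 either.
OP5 starts after OP4 ends, so nothing later overlaps OP4 either.
OP6 starts after OP5 ends, so nothing later overlaps OP5 either.
OP8 starts after OP6 ends, so nothing later overlaps OP6 either.
OP7 starts after OP8 ends, so nothing later overlaps OP8 either.
OP9 starts after OP7 ends.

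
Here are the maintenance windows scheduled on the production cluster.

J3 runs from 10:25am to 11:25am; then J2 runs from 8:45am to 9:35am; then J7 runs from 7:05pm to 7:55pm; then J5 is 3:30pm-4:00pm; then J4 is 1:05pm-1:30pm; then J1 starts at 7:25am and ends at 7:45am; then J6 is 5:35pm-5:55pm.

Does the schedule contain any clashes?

Check each pair: they overlap iff neither finishes before the other starts.
Sorted by start: J1, J2, J3, J4, J5, J6, J7.
J2 starts after J1 ends, so nothing later overlaps J1 either.
J3 starts after J2 ends, so nothing later overlaps J2 either.
J4 starts after J3 ends, so nothing later overlaps J3 either.
J5 starts after J4 ends, so nothing later overlaps J4 either.
J6 starts after J5 ends, so nothing later overlaps J5 either.
J7 starts after J6 ends.
Every pair is clear; the schedule has no overlaps.

No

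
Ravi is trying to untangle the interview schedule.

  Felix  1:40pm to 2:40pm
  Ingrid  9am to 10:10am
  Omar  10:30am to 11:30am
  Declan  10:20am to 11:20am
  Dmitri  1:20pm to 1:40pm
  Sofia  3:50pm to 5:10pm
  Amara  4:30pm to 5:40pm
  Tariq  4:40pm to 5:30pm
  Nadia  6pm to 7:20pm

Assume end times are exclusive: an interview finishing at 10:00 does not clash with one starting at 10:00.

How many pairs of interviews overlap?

Sorted by start: Ingrid, Declan, Omar, Dmitri, Felix, Sofia, Amara, Tariq, Nadia.
Declan starts after Ingrid ends; Ingrid is clear from here.
Omar starts before Declan ends → Declan and Omar overlap.
Dmitri starts after Declan ends; Declan is clear from here.
Dmitri starts after Omar ends; Omar is clear from here.
Felix starts exactly when Dmitri ends (back-to-back, no overlap); Dmitri is clear from here.
Sofia starts after Felix ends; Felix is clear from here.
Amara starts before Sofia ends → Sofia and Amara overlap.
Tariq starts before Sofia ends → Sofia and Tariq overlap.
Nadia starts after Sofia ends.
Tariq starts before Amara ends → Amara and Tariq overlap.
Nadia starts after Amara ends.
Nadia starts after Tariq ends.
Overlapping pairs: Amara & Sofia, Amara & Tariq, Declan & Omar, Sofia & Tariq — 4 in total.

4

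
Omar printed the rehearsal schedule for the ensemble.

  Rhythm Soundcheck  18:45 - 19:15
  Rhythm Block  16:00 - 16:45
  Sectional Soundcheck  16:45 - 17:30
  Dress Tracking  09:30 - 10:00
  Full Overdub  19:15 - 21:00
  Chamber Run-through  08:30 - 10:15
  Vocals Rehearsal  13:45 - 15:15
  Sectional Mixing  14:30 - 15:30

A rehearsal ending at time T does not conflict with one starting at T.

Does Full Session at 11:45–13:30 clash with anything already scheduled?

Chamber Run-through: ends 10:15 at or before Full Session starts 11:45 → clear.
Dress Tracking: ends 10:00 at or before Full Session starts 11:45 → clear.
Vocals Rehearsal: starts 13:45 at or after Full Session ends 13:30 → clear.
Sectional Mixing: starts 14:30 at or after Full Session ends 13:30 → clear.
Rhythm Block: starts 16:00 at or after Full Session ends 13:30 → clear.
Sectional Soundcheck: starts 16:45 at or after Full Session ends 13:30 → clear.
Rhythm Soundcheck: starts 18:45 at or after Full Session ends 13:30 → clear.
Full Overdub: starts 19:15 at or after Full Session ends 13:30 → clear.

No — it doesn't clash with anything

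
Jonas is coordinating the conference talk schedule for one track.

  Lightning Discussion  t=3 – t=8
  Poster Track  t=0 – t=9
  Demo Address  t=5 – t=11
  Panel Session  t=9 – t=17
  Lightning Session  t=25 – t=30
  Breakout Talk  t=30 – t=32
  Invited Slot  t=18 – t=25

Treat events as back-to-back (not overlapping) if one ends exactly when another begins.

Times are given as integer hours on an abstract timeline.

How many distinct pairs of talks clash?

4

Sorted by start: Poster Track, Lightning Discussion, Demo Address, Panel Session, Invited Slot, Lightning Session, Breakout Talk.
Lightning Discussion starts before Poster Track ends → Poster Track and Lightning Discussion overlap.
Demo Address starts before Poster Track ends → Poster Track and Demo Address overlap.
Panel Session starts exactly when Poster Track ends (back-to-back, no overlap) — done with Poster Track.
Demo Address starts before Lightning Discussion ends → Lightning Discussion and Demo Address overlap.
Panel Session starts after Lightning Discussion ends — done with Lightning Discussion.
Panel Session starts before Demo Address ends → Demo Address and Panel Session overlap.
Invited Slot starts after Demo Address ends — done with Demo Address.
Invited Slot starts after Panel Session ends — done with Panel Session.
Lightning Session starts exactly when Invited Slot ends (back-to-back, no overlap) — done with Invited Slot.
Breakout Talk starts exactly when Lightning Session ends (back-to-back, no overlap).
Overlapping pairs: Demo Address & Lightning Discussion, Demo Address & Panel Session, Demo Address & Poster Track, Lightning Discussion & Poster Track — 4 in total.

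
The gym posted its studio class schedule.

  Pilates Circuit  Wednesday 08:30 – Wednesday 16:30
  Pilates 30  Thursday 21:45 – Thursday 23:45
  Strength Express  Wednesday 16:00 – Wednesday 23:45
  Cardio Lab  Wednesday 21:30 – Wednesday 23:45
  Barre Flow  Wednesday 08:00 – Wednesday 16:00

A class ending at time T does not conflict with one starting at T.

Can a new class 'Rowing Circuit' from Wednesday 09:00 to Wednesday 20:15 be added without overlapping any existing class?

No — it overlaps Barre Flow, Pilates Circuit, Strength Express

Barre Flow: starts Wednesday 08:00 before Rowing Circuit ends Wednesday 20:15, and ends Wednesday 16:00 after Rowing Circuit starts Wednesday 09:00 → overlap.
Pilates Circuit: starts Wednesday 08:30 before Rowing Circuit ends Wednesday 20:15, and ends Wednesday 16:30 after Rowing Circuit starts Wednesday 09:00 → overlap.
Strength Express: starts Wednesday 16:00 before Rowing Circuit ends Wednesday 20:15, and ends Wednesday 23:45 after Rowing Circuit starts Wednesday 09:00 → overlap.
Cardio Lab: starts Wednesday 21:30 at or after Rowing Circuit ends Wednesday 20:15 → clear.
Pilates 30: starts Thursday 21:45 at or after Rowing Circuit ends Wednesday 20:15 → clear.
Rowing Circuit overlaps Pilates Circuit, Barre Flow, Strength Express.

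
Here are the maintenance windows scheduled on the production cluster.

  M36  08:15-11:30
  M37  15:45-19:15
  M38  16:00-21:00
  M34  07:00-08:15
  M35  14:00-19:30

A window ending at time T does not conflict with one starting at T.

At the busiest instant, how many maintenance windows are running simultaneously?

3

Sort all start/end points and keep a running count:
07:00 start M34 → 1
08:15 end M34 → 0
08:15 start M36 → 1
11:30 end M36 → 0
14:00 start M35 → 1
15:45 start M37 → 2
16:00 start M38 → 3
19:15 end M37 → 2
19:30 end M35 → 1
21:00 end M38 → 0
Peak is 3, at 16:00 (M35, M37, M38).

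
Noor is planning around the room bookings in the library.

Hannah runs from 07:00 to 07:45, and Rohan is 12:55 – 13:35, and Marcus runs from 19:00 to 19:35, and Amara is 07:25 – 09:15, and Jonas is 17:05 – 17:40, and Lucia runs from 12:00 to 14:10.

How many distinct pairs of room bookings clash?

2

Sorted by start: Hannah, Amara, Lucia, Rohan, Jonas, Marcus.
Amara starts before Hannah ends → Hannah and Amara overlap.
Lucia starts after Hannah ends — done with Hannah.
Lucia starts after Amara ends — done with Amara.
Rohan starts before Lucia ends → Lucia and Rohan overlap.
Jonas starts after Lucia ends — done with Lucia.
Jonas starts after Rohan ends — done with Rohan.
Marcus starts after Jonas ends.
Overlapping pairs: Amara & Hannah, Lucia & Rohan — 2 in total.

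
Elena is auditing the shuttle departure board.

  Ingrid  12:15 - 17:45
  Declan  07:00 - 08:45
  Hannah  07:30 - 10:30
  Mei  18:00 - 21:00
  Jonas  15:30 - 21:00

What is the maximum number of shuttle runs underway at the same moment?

Walk through starts and ends in time order (an end at T is processed before a start at T):
07:00 start Declan → 1
07:30 start Hannah → 2
08:45 end Declan → 1
10:30 end Hannah → 0
12:15 start Ingrid → 1
15:30 start Jonas → 2
17:45 end Ingrid → 1
18:00 start Mei → 2
21:00 end Jonas → 1
21:00 end Mei → 0
Peak is 2, at 07:30 (Declan, Hannah).

2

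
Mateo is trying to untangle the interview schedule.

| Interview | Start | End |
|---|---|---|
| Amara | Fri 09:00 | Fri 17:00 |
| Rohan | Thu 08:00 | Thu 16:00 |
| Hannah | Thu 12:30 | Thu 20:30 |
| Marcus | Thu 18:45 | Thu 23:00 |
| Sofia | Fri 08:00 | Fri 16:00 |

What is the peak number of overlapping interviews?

Sort all start/end points and keep a running count:
Thu 08:00 start Rohan → 1
Thu 12:30 start Hannah → 2
Thu 16:00 end Rohan → 1
Thu 18:45 start Marcus → 2
Thu 20:30 end Hannah → 1
Thu 23:00 end Marcus → 0
Fri 08:00 start Sofia → 1
Fri 09:00 start Amara → 2
Fri 16:00 end Sofia → 1
Fri 17:00 end Amara → 0
Peak is 2, at Thu 12:30 (Hannah, Rohan).

2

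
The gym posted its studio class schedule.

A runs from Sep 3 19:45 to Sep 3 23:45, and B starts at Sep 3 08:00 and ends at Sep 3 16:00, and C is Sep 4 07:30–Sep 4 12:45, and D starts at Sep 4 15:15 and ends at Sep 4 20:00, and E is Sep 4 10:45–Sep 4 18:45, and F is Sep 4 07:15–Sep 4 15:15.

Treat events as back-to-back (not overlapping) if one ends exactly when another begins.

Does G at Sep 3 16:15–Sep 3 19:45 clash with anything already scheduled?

B: ends Sep 3 16:00 at or before G starts Sep 3 16:15 → clear.
A: starts Sep 3 19:45 at or after G ends Sep 3 19:45 → clear.
F: starts Sep 4 07:15 at or after G ends Sep 3 19:45 → clear.
C: starts Sep 4 07:30 at or after G ends Sep 3 19:45 → clear.
E: starts Sep 4 10:45 at or after G ends Sep 3 19:45 → clear.
D: starts Sep 4 15:15 at or after G ends Sep 3 19:45 → clear.

No — it doesn't clash with anything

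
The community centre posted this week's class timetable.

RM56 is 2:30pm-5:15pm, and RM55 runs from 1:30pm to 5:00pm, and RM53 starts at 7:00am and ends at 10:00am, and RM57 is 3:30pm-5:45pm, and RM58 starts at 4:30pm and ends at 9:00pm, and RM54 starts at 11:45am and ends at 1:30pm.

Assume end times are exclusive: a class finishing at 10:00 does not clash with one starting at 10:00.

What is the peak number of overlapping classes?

4

Sort all start/end points and keep a running count:
7:00am start RM53 → 1
10:00am end RM53 → 0
11:45am start RM54 → 1
1:30pm end RM54 → 0
1:30pm start RM55 → 1
2:30pm start RM56 → 2
3:30pm start RM57 → 3
4:30pm start RM58 → 4
5:00pm end RM55 → 3
5:15pm end RM56 → 2
5:45pm end RM57 → 1
9:00pm end RM58 → 0
Peak is 4, at 4:30pm (RM55, RM56, RM57, RM58).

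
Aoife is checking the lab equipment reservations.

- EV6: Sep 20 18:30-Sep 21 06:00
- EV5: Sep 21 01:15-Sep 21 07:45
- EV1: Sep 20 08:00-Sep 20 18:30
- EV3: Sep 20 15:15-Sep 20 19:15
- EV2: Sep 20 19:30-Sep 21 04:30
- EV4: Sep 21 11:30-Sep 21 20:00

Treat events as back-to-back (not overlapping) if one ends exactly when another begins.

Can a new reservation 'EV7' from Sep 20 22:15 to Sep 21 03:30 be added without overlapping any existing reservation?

EV1: ends Sep 20 18:30 at or before EV7 starts Sep 20 22:15 → clear.
EV3: ends Sep 20 19:15 at or before EV7 starts Sep 20 22:15 → clear.
EV6: starts Sep 20 18:30 before EV7 ends Sep 21 03:30, and ends Sep 21 06:00 after EV7 starts Sep 20 22:15 → overlap.
EV2: starts Sep 20 19:30 before EV7 ends Sep 21 03:30, and ends Sep 21 04:30 after EV7 starts Sep 20 22:15 → overlap.
EV5: starts Sep 21 01:15 before EV7 ends Sep 21 03:30, and ends Sep 21 07:45 after EV7 starts Sep 20 22:15 → overlap.
EV4: starts Sep 21 11:30 at or after EV7 ends Sep 21 03:30 → clear.
EV7 overlaps EV2, EV5, EV6.

No — it overlaps EV2, EV5, EV6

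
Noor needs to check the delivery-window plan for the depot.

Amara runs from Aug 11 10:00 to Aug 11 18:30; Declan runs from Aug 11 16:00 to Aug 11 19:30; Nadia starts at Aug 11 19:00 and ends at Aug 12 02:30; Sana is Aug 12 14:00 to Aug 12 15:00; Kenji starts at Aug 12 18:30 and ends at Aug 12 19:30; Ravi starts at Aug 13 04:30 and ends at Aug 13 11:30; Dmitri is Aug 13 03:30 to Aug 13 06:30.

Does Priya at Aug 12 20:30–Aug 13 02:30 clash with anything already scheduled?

No — it doesn't clash with anything

Amara: ends Aug 11 18:30 at or before Priya starts Aug 12 20:30 → clear.
Declan: ends Aug 11 19:30 at or before Priya starts Aug 12 20:30 → clear.
Nadia: ends Aug 12 02:30 at or before Priya starts Aug 12 20:30 → clear.
Sana: ends Aug 12 15:00 at or before Priya starts Aug 12 20:30 → clear.
Kenji: ends Aug 12 19:30 at or before Priya starts Aug 12 20:30 → clear.
Dmitri: starts Aug 13 03:30 at or after Priya ends Aug 13 02:30 → clear.
Ravi: starts Aug 13 04:30 at or after Priya ends Aug 13 02:30 → clear.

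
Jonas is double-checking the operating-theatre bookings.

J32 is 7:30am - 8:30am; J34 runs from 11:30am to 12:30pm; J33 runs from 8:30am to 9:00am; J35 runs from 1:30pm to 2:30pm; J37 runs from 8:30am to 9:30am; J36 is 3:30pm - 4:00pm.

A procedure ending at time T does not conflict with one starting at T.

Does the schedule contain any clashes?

Yes

Sorted by start: J32, J33, J37, J34, J35, J36.
J33 starts exactly when J32 ends (back-to-back, no overlap), so J32 has no further overlaps.
J37 starts before J33 ends → J33 and J37 overlap.
That's a conflict, so the schedule is not conflict-free.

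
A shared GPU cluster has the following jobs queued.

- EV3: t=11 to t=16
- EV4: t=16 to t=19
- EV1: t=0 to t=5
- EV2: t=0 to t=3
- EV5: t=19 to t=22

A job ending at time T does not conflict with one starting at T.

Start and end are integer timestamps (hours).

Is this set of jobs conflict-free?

No

Sorted by start: EV1, EV2, EV3, EV4, EV5.
EV2 starts before EV1 ends → EV1 and EV2 overlap.
That's a conflict, so the schedule is not conflict-free.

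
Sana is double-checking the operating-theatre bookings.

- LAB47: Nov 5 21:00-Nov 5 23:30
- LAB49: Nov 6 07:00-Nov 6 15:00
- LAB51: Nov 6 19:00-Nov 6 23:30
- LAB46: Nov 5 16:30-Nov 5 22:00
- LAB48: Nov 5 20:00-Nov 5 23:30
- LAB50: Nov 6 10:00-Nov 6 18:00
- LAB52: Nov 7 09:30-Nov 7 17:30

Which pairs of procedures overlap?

LAB46 & LAB47, LAB46 & LAB48, LAB47 & LAB48, LAB49 & LAB50

Sorted by start: LAB46, LAB48, LAB47, LAB49, LAB50, LAB51, LAB52.
LAB48 starts before LAB46 ends → LAB46 and LAB48 overlap.
LAB47 starts before LAB46 ends → LAB46 and LAB47 overlap.
LAB49 starts after LAB46 ends; LAB46 is clear from here.
LAB47 starts before LAB48 ends → LAB48 and LAB47 overlap.
LAB49 starts after LAB48 ends; LAB48 is clear from here.
LAB49 starts after LAB47 ends; LAB47 is clear from here.
LAB50 starts before LAB49 ends → LAB49 and LAB50 overlap.
LAB51 starts after LAB49 ends; LAB49 is clear from here.
LAB51 starts after LAB50 ends; LAB50 is clear from here.
LAB52 starts after LAB51 ends.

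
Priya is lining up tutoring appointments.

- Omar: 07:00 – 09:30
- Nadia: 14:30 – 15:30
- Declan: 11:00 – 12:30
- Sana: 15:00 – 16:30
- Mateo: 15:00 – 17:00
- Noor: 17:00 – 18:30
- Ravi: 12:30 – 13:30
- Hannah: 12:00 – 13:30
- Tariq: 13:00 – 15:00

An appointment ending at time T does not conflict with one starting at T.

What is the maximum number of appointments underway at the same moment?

Sort all start/end points and keep a running count:
07:00 start Omar → 1
09:30 end Omar → 0
11:00 start Declan → 1
12:00 start Hannah → 2
12:30 end Declan → 1
12:30 start Ravi → 2
13:00 start Tariq → 3
13:30 end Hannah → 2
13:30 end Ravi → 1
14:30 start Nadia → 2
15:00 end Tariq → 1
15:00 start Mateo → 2
15:00 start Sana → 3
15:30 end Nadia → 2
16:30 end Sana → 1
17:00 end Mateo → 0
17:00 start Noor → 1
18:30 end Noor → 0
Peak is 3, at 13:00 (Hannah, Ravi, Tariq).

3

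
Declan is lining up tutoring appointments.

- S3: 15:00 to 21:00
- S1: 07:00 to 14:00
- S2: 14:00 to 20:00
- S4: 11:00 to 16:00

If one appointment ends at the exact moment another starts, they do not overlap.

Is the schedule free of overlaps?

No

Sorted by start: S1, S4, S2, S3.
S4 starts before S1 ends → S1 and S4 overlap.
That's a conflict, so the schedule is not conflict-free.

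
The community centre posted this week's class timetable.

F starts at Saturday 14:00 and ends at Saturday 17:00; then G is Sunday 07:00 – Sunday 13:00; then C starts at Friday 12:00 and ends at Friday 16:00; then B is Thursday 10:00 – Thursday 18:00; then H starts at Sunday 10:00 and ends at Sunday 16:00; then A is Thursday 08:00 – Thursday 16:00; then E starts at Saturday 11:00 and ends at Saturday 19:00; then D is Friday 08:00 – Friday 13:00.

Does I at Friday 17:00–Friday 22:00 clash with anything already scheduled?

A: ends Thursday 16:00 at or before I starts Friday 17:00 → clear.
B: ends Thursday 18:00 at or before I starts Friday 17:00 → clear.
D: ends Friday 13:00 at or before I starts Friday 17:00 → clear.
C: ends Friday 16:00 at or before I starts Friday 17:00 → clear.
E: starts Saturday 11:00 at or after I ends Friday 22:00 → clear.
F: starts Saturday 14:00 at or after I ends Friday 22:00 → clear.
G: starts Sunday 07:00 at or after I ends Friday 22:00 → clear.
H: starts Sunday 10:00 at or after I ends Friday 22:00 → clear.

No — it doesn't clash with anything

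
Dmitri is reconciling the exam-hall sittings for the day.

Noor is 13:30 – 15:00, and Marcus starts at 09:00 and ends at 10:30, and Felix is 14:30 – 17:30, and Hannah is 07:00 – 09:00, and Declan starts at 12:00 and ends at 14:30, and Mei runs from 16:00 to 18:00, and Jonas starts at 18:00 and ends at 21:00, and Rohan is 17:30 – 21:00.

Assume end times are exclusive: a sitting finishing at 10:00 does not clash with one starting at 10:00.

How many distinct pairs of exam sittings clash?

Sorted by start: Hannah, Marcus, Declan, Noor, Felix, Mei, Rohan, Jonas.
Marcus starts exactly when Hannah ends (back-to-back, no overlap); Hannah is clear from here.
Declan starts after Marcus ends; Marcus is clear from here.
Noor starts before Declan ends → Declan and Noor overlap.
Felix starts exactly when Declan ends (back-to-back, no overlap); Declan is clear from here.
Felix starts before Noor ends → Noor and Felix overlap.
Mei starts after Noor ends; Noor is clear from here.
Mei starts before Felix ends → Felix and Mei overlap.
Rohan starts exactly when Felix ends (back-to-back, no overlap); Felix is clear from here.
Rohan starts before Mei ends → Mei and Rohan overlap.
Jonas starts exactly when Mei ends (back-to-back, no overlap).
Jonas starts before Rohan ends → Rohan and Jonas overlap.
Overlapping pairs: Declan & Noor, Felix & Mei, Felix & Noor, Jonas & Rohan, Mei & Rohan — 5 in total.

5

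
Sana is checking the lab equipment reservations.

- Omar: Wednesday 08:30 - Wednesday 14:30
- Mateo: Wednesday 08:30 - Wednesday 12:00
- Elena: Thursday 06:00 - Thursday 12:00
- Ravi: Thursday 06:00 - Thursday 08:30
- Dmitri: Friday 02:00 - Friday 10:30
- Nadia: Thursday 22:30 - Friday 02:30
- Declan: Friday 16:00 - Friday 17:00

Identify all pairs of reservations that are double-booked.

Sorted by start: Omar, Mateo, Elena, Ravi, Nadia, Dmitri, Declan.
Mateo starts before Omar ends → Omar and Mateo overlap.
Elena starts after Omar ends, so Omar has no further overlaps.
Elena starts after Mateo ends, so Mateo has no further overlaps.
Ravi starts before Elena ends → Elena and Ravi overlap.
Nadia starts after Elena ends, so Elena has no further overlaps.
Nadia starts after Ravi ends, so Ravi has no further overlaps.
Dmitri starts before Nadia ends → Nadia and Dmitri overlap.
Declan starts after Nadia ends.
Declan starts after Dmitri ends.

Dmitri & Nadia, Elena & Ravi, Mateo & Omar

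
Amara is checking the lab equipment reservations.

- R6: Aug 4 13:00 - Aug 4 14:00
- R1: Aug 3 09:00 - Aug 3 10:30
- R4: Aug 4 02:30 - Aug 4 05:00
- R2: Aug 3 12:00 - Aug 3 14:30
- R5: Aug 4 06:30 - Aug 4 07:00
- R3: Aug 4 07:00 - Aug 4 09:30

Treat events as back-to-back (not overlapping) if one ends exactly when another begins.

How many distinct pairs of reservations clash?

Sorted by start: R1, R2, R4, R5, R3, R6.
R2 starts after R1 ends — done with R1.
R4 starts after R2 ends — done with R2.
R5 starts after R4 ends — done with R4.
R3 starts exactly when R5 ends (back-to-back, no overlap) — done with R5.
R6 starts after R3 ends.
No pair overlaps.

0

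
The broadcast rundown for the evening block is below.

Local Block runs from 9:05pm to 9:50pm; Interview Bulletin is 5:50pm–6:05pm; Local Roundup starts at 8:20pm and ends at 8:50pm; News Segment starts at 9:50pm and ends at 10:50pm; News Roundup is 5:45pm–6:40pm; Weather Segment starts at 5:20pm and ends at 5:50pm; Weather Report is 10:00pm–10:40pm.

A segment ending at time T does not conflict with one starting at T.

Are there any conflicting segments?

Two intervals overlap when each starts before the other ends.
Sorted by start: Weather Segment, News Roundup, Interview Bulletin, Local Roundup, Local Block, News Segment, Weather Report.
News Roundup starts before Weather Segment ends → Weather Segment and News Roundup overlap.
That's a conflict, so the schedule is not conflict-free.

Yes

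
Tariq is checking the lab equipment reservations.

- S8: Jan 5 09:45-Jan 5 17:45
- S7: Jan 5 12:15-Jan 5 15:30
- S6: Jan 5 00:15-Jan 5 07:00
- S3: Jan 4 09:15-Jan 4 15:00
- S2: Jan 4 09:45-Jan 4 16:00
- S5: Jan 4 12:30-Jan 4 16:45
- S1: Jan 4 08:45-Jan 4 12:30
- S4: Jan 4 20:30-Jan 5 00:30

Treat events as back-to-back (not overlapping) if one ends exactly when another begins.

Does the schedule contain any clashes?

Yes

Sorted by start: S1, S3, S2, S5, S4, S6, S8, S7.
S3 starts before S1 ends → S1 and S3 overlap.
That's a conflict, so the schedule is not conflict-free.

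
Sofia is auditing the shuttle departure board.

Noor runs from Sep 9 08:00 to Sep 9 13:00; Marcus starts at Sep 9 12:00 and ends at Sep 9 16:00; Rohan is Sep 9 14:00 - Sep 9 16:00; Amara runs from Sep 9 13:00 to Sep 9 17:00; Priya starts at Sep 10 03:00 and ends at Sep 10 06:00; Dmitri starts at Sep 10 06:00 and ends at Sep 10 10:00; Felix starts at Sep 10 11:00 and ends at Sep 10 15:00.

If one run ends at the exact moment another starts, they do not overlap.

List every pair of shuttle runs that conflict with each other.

Amara & Marcus, Amara & Rohan, Marcus & Noor, Marcus & Rohan

Sorted by start: Noor, Marcus, Amara, Rohan, Priya, Dmitri, Felix.
Marcus starts before Noor ends → Noor and Marcus overlap.
Amara starts exactly when Noor ends (back-to-back, no overlap); Noor is clear from here.
Amara starts before Marcus ends → Marcus and Amara overlap.
Rohan starts before Marcus ends → Marcus and Rohan overlap.
Priya starts after Marcus ends; Marcus is clear from here.
Rohan starts before Amara ends → Amara and Rohan overlap.
Priya starts after Amara ends; Amara is clear from here.
Priya starts after Rohan ends; Rohan is clear from here.
Dmitri starts exactly when Priya ends (back-to-back, no overlap); Priya is clear from here.
Felix starts after Dmitri ends.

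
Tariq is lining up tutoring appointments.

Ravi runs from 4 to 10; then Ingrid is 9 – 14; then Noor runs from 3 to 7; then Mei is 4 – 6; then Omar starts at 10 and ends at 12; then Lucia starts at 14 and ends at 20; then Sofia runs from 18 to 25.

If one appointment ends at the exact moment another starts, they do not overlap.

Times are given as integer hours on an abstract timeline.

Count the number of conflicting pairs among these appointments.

Sorted by start: Noor, Ravi, Mei, Ingrid, Omar, Lucia, Sofia.
Ravi starts before Noor ends → Noor and Ravi overlap.
Mei starts before Noor ends → Noor and Mei overlap.
Ingrid starts after Noor ends — done with Noor.
Mei starts before Ravi ends → Ravi and Mei overlap.
Ingrid starts before Ravi ends → Ravi and Ingrid overlap.
Omar starts exactly when Ravi ends (back-to-back, no overlap) — done with Ravi.
Ingrid starts after Mei ends — done with Mei.
Omar starts before Ingrid ends → Ingrid and Omar overlap.
Lucia starts exactly when Ingrid ends (back-to-back, no overlap) — done with Ingrid.
Lucia starts after Omar ends — done with Omar.
Sofia starts before Lucia ends → Lucia and Sofia overlap.
Overlapping pairs: Ingrid & Omar, Ingrid & Ravi, Lucia & Sofia, Mei & Noor, Mei & Ravi, Noor & Ravi — 6 in total.

6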